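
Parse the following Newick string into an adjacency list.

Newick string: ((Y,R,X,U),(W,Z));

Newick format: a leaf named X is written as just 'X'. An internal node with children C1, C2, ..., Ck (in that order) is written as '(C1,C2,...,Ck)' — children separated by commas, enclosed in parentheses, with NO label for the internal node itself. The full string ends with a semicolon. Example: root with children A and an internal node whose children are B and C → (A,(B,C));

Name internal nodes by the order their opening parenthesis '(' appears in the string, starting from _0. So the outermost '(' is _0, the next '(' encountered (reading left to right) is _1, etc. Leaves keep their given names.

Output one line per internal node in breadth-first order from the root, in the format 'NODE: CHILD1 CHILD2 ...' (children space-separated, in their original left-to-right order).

Answer: _0: _1 _2
_1: Y R X U
_2: W Z

Derivation:
Input: ((Y,R,X,U),(W,Z));
Scanning left-to-right, naming '(' by encounter order:
  pos 0: '(' -> open internal node _0 (depth 1)
  pos 1: '(' -> open internal node _1 (depth 2)
  pos 9: ')' -> close internal node _1 (now at depth 1)
  pos 11: '(' -> open internal node _2 (depth 2)
  pos 15: ')' -> close internal node _2 (now at depth 1)
  pos 16: ')' -> close internal node _0 (now at depth 0)
Total internal nodes: 3
BFS adjacency from root:
  _0: _1 _2
  _1: Y R X U
  _2: W Z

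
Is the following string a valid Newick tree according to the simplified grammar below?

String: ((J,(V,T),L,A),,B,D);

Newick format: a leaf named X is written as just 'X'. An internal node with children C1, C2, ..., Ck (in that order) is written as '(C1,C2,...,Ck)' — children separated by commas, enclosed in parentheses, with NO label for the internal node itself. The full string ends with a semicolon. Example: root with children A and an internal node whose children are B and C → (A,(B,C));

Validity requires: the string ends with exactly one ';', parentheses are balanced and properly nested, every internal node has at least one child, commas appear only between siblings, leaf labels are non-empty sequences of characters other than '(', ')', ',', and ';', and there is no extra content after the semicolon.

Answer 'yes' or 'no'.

Input: ((J,(V,T),L,A),,B,D);
Paren balance: 3 '(' vs 3 ')' OK
Ends with single ';': True
Full parse: FAILS (empty leaf label at pos 15)
Valid: False

Answer: no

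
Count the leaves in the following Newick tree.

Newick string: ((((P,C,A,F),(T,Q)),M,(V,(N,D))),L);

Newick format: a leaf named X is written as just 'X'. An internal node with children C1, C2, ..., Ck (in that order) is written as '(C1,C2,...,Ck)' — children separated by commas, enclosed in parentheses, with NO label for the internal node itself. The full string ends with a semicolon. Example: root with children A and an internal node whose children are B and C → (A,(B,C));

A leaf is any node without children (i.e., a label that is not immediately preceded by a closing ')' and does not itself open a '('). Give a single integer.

Newick: ((((P,C,A,F),(T,Q)),M,(V,(N,D))),L);
Scan left-to-right; a leaf is any maximal label run not followed by '(':
  pos 4: leaf 'P' → count = 1
  pos 6: leaf 'C' → count = 2
  pos 8: leaf 'A' → count = 3
  pos 10: leaf 'F' → count = 4
  pos 14: leaf 'T' → count = 5
  pos 16: leaf 'Q' → count = 6
  pos 20: leaf 'M' → count = 7
  pos 23: leaf 'V' → count = 8
  pos 26: leaf 'N' → count = 9
  pos 28: leaf 'D' → count = 10
  pos 33: leaf 'L' → count = 11
Total leaves: 11

Answer: 11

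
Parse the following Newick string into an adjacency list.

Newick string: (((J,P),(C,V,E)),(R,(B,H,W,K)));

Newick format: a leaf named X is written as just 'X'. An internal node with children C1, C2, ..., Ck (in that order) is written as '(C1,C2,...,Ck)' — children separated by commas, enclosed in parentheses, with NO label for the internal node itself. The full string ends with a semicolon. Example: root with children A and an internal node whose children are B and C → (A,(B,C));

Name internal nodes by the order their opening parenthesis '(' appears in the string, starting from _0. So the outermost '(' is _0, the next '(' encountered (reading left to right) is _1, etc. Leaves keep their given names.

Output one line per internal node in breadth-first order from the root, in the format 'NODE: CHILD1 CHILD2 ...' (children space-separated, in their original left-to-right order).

Input: (((J,P),(C,V,E)),(R,(B,H,W,K)));
Scanning left-to-right, naming '(' by encounter order:
  pos 0: '(' -> open internal node _0 (depth 1)
  pos 1: '(' -> open internal node _1 (depth 2)
  pos 2: '(' -> open internal node _2 (depth 3)
  pos 6: ')' -> close internal node _2 (now at depth 2)
  pos 8: '(' -> open internal node _3 (depth 3)
  pos 14: ')' -> close internal node _3 (now at depth 2)
  pos 15: ')' -> close internal node _1 (now at depth 1)
  pos 17: '(' -> open internal node _4 (depth 2)
  pos 20: '(' -> open internal node _5 (depth 3)
  pos 28: ')' -> close internal node _5 (now at depth 2)
  pos 29: ')' -> close internal node _4 (now at depth 1)
  pos 30: ')' -> close internal node _0 (now at depth 0)
Total internal nodes: 6
BFS adjacency from root:
  _0: _1 _4
  _1: _2 _3
  _4: R _5
  _2: J P
  _3: C V E
  _5: B H W K

Answer: _0: _1 _4
_1: _2 _3
_4: R _5
_2: J P
_3: C V E
_5: B H W K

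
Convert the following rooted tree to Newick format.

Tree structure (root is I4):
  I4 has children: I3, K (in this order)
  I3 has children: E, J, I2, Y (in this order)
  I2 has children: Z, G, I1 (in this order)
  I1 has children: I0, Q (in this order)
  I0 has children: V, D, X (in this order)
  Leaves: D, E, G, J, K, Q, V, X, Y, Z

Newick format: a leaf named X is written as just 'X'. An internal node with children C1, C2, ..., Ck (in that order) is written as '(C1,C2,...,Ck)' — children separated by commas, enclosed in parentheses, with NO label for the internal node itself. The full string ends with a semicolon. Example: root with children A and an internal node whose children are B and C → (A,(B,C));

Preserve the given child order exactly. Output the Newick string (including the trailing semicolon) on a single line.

internal I4 with children ['I3', 'K']
  internal I3 with children ['E', 'J', 'I2', 'Y']
    leaf 'E' → 'E'
    leaf 'J' → 'J'
    internal I2 with children ['Z', 'G', 'I1']
      leaf 'Z' → 'Z'
      leaf 'G' → 'G'
      internal I1 with children ['I0', 'Q']
        internal I0 with children ['V', 'D', 'X']
          leaf 'V' → 'V'
          leaf 'D' → 'D'
          leaf 'X' → 'X'
        → '(V,D,X)'
        leaf 'Q' → 'Q'
      → '((V,D,X),Q)'
    → '(Z,G,((V,D,X),Q))'
    leaf 'Y' → 'Y'
  → '(E,J,(Z,G,((V,D,X),Q)),Y)'
  leaf 'K' → 'K'
→ '((E,J,(Z,G,((V,D,X),Q)),Y),K)'
Final: ((E,J,(Z,G,((V,D,X),Q)),Y),K);

Answer: ((E,J,(Z,G,((V,D,X),Q)),Y),K);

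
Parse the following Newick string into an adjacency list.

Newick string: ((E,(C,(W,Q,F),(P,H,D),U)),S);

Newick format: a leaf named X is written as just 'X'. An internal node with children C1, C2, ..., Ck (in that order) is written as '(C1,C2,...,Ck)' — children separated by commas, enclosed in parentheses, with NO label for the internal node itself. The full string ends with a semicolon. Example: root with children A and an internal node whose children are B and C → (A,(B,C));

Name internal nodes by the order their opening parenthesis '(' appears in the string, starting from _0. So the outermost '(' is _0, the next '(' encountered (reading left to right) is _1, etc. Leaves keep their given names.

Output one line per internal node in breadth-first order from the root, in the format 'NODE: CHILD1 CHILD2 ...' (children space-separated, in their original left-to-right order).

Input: ((E,(C,(W,Q,F),(P,H,D),U)),S);
Scanning left-to-right, naming '(' by encounter order:
  pos 0: '(' -> open internal node _0 (depth 1)
  pos 1: '(' -> open internal node _1 (depth 2)
  pos 4: '(' -> open internal node _2 (depth 3)
  pos 7: '(' -> open internal node _3 (depth 4)
  pos 13: ')' -> close internal node _3 (now at depth 3)
  pos 15: '(' -> open internal node _4 (depth 4)
  pos 21: ')' -> close internal node _4 (now at depth 3)
  pos 24: ')' -> close internal node _2 (now at depth 2)
  pos 25: ')' -> close internal node _1 (now at depth 1)
  pos 28: ')' -> close internal node _0 (now at depth 0)
Total internal nodes: 5
BFS adjacency from root:
  _0: _1 S
  _1: E _2
  _2: C _3 _4 U
  _3: W Q F
  _4: P H D

Answer: _0: _1 S
_1: E _2
_2: C _3 _4 U
_3: W Q F
_4: P H D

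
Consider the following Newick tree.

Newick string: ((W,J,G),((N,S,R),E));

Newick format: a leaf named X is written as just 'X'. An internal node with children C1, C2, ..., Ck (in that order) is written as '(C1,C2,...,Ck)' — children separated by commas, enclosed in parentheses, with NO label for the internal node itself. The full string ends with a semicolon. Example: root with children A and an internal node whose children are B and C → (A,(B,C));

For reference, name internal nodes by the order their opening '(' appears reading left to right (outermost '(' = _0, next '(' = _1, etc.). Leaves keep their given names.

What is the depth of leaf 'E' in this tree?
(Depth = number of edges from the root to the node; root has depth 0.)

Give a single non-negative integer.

Answer: 2

Derivation:
Newick: ((W,J,G),((N,S,R),E));
Naming internals by '(' encounter order: outermost '(' = _0, next = _1, ...
Query node: E
Path from root: _0 -> _2 -> E
Depth of E: 2 (number of edges from root)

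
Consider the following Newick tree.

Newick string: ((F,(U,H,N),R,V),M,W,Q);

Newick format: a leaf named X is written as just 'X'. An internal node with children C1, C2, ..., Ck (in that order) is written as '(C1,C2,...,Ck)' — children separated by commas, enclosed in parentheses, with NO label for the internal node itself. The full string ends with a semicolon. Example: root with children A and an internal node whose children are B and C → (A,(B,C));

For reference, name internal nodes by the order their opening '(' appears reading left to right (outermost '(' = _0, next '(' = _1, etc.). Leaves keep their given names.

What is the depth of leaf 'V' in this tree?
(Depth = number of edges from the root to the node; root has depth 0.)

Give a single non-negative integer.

Newick: ((F,(U,H,N),R,V),M,W,Q);
Naming internals by '(' encounter order: outermost '(' = _0, next = _1, ...
Query node: V
Path from root: _0 -> _1 -> V
Depth of V: 2 (number of edges from root)

Answer: 2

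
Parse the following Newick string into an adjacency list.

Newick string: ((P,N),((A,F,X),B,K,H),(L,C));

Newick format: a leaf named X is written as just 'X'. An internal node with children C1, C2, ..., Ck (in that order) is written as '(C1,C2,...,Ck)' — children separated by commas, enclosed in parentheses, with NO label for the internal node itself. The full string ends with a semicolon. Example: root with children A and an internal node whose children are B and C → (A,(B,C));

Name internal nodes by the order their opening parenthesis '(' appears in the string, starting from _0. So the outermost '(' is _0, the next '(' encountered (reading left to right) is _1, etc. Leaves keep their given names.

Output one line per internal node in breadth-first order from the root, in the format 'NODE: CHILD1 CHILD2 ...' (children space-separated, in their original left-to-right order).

Answer: _0: _1 _2 _4
_1: P N
_2: _3 B K H
_4: L C
_3: A F X

Derivation:
Input: ((P,N),((A,F,X),B,K,H),(L,C));
Scanning left-to-right, naming '(' by encounter order:
  pos 0: '(' -> open internal node _0 (depth 1)
  pos 1: '(' -> open internal node _1 (depth 2)
  pos 5: ')' -> close internal node _1 (now at depth 1)
  pos 7: '(' -> open internal node _2 (depth 2)
  pos 8: '(' -> open internal node _3 (depth 3)
  pos 14: ')' -> close internal node _3 (now at depth 2)
  pos 21: ')' -> close internal node _2 (now at depth 1)
  pos 23: '(' -> open internal node _4 (depth 2)
  pos 27: ')' -> close internal node _4 (now at depth 1)
  pos 28: ')' -> close internal node _0 (now at depth 0)
Total internal nodes: 5
BFS adjacency from root:
  _0: _1 _2 _4
  _1: P N
  _2: _3 B K H
  _4: L C
  _3: A F X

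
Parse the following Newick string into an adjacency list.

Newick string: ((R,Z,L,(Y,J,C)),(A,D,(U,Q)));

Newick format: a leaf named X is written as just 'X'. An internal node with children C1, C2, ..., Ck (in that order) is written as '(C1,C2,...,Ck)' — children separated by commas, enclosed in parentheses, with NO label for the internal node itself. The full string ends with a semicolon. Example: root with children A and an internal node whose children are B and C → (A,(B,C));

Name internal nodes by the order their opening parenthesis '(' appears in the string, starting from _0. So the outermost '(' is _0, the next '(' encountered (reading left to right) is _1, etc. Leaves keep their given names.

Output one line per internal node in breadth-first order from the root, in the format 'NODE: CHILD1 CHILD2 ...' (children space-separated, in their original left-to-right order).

Input: ((R,Z,L,(Y,J,C)),(A,D,(U,Q)));
Scanning left-to-right, naming '(' by encounter order:
  pos 0: '(' -> open internal node _0 (depth 1)
  pos 1: '(' -> open internal node _1 (depth 2)
  pos 8: '(' -> open internal node _2 (depth 3)
  pos 14: ')' -> close internal node _2 (now at depth 2)
  pos 15: ')' -> close internal node _1 (now at depth 1)
  pos 17: '(' -> open internal node _3 (depth 2)
  pos 22: '(' -> open internal node _4 (depth 3)
  pos 26: ')' -> close internal node _4 (now at depth 2)
  pos 27: ')' -> close internal node _3 (now at depth 1)
  pos 28: ')' -> close internal node _0 (now at depth 0)
Total internal nodes: 5
BFS adjacency from root:
  _0: _1 _3
  _1: R Z L _2
  _3: A D _4
  _2: Y J C
  _4: U Q

Answer: _0: _1 _3
_1: R Z L _2
_3: A D _4
_2: Y J C
_4: U Q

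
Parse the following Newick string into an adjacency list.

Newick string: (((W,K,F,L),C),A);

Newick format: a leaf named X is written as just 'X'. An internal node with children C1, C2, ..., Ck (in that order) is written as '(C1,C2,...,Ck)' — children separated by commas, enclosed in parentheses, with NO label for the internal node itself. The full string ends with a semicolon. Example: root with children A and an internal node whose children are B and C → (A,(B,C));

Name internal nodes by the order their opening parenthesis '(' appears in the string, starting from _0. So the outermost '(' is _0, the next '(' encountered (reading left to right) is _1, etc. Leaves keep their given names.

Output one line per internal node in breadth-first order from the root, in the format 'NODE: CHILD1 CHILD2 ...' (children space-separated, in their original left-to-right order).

Answer: _0: _1 A
_1: _2 C
_2: W K F L

Derivation:
Input: (((W,K,F,L),C),A);
Scanning left-to-right, naming '(' by encounter order:
  pos 0: '(' -> open internal node _0 (depth 1)
  pos 1: '(' -> open internal node _1 (depth 2)
  pos 2: '(' -> open internal node _2 (depth 3)
  pos 10: ')' -> close internal node _2 (now at depth 2)
  pos 13: ')' -> close internal node _1 (now at depth 1)
  pos 16: ')' -> close internal node _0 (now at depth 0)
Total internal nodes: 3
BFS adjacency from root:
  _0: _1 A
  _1: _2 C
  _2: W K F L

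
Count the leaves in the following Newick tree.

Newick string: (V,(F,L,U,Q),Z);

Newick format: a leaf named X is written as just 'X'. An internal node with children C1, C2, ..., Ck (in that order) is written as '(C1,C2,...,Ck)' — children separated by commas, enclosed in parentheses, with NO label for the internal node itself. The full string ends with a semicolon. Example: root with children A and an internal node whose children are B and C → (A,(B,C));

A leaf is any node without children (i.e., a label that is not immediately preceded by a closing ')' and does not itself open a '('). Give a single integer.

Newick: (V,(F,L,U,Q),Z);
Scan left-to-right; a leaf is any maximal label run not followed by '(':
  pos 1: leaf 'V' → count = 1
  pos 4: leaf 'F' → count = 2
  pos 6: leaf 'L' → count = 3
  pos 8: leaf 'U' → count = 4
  pos 10: leaf 'Q' → count = 5
  pos 13: leaf 'Z' → count = 6
Total leaves: 6

Answer: 6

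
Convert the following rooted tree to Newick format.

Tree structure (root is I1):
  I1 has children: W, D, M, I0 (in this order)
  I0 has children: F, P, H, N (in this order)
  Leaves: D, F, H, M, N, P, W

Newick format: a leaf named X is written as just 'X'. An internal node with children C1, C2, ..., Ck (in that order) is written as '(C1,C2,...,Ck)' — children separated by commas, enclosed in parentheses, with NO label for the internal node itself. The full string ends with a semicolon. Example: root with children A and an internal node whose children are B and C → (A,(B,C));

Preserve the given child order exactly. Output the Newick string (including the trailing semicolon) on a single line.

Answer: (W,D,M,(F,P,H,N));

Derivation:
internal I1 with children ['W', 'D', 'M', 'I0']
  leaf 'W' → 'W'
  leaf 'D' → 'D'
  leaf 'M' → 'M'
  internal I0 with children ['F', 'P', 'H', 'N']
    leaf 'F' → 'F'
    leaf 'P' → 'P'
    leaf 'H' → 'H'
    leaf 'N' → 'N'
  → '(F,P,H,N)'
→ '(W,D,M,(F,P,H,N))'
Final: (W,D,M,(F,P,H,N));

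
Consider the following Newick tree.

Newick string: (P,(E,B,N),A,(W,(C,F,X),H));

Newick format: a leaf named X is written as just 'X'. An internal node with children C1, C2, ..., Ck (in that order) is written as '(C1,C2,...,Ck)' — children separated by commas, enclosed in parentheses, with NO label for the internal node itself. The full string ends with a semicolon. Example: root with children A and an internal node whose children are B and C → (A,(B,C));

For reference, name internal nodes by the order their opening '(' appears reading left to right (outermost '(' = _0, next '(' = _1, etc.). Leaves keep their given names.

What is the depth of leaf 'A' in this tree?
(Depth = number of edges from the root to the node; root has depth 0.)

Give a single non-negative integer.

Newick: (P,(E,B,N),A,(W,(C,F,X),H));
Naming internals by '(' encounter order: outermost '(' = _0, next = _1, ...
Query node: A
Path from root: _0 -> A
Depth of A: 1 (number of edges from root)

Answer: 1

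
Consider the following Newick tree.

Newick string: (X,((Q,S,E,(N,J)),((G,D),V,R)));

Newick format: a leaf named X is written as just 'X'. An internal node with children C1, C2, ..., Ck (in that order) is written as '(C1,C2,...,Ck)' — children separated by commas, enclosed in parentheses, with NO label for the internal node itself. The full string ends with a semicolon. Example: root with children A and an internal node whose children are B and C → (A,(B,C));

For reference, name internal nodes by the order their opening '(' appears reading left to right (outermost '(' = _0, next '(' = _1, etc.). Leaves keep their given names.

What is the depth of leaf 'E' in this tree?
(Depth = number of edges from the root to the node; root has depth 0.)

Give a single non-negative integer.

Newick: (X,((Q,S,E,(N,J)),((G,D),V,R)));
Naming internals by '(' encounter order: outermost '(' = _0, next = _1, ...
Query node: E
Path from root: _0 -> _1 -> _2 -> E
Depth of E: 3 (number of edges from root)

Answer: 3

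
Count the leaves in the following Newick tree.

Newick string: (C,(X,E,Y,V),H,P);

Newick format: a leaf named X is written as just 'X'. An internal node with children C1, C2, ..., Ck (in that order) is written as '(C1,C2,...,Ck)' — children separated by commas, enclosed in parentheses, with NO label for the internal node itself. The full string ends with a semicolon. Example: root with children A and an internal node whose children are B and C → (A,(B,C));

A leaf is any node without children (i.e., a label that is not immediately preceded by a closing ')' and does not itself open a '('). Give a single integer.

Newick: (C,(X,E,Y,V),H,P);
Scan left-to-right; a leaf is any maximal label run not followed by '(':
  pos 1: leaf 'C' → count = 1
  pos 4: leaf 'X' → count = 2
  pos 6: leaf 'E' → count = 3
  pos 8: leaf 'Y' → count = 4
  pos 10: leaf 'V' → count = 5
  pos 13: leaf 'H' → count = 6
  pos 15: leaf 'P' → count = 7
Total leaves: 7

Answer: 7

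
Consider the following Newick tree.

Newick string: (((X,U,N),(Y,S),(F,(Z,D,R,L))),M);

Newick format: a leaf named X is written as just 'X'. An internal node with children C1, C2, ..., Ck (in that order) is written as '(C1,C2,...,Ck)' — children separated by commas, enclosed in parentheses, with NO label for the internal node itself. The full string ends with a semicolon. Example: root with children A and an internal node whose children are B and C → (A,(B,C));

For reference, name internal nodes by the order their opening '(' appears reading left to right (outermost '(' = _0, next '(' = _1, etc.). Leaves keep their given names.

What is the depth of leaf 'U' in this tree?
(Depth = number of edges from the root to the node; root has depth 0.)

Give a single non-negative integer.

Newick: (((X,U,N),(Y,S),(F,(Z,D,R,L))),M);
Naming internals by '(' encounter order: outermost '(' = _0, next = _1, ...
Query node: U
Path from root: _0 -> _1 -> _2 -> U
Depth of U: 3 (number of edges from root)

Answer: 3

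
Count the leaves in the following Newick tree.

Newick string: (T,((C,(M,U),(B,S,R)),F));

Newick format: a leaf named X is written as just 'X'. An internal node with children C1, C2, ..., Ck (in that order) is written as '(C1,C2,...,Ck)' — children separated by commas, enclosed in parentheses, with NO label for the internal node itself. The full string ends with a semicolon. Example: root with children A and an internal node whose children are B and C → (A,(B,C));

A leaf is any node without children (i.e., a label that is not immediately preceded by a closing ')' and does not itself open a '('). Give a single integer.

Newick: (T,((C,(M,U),(B,S,R)),F));
Scan left-to-right; a leaf is any maximal label run not followed by '(':
  pos 1: leaf 'T' → count = 1
  pos 5: leaf 'C' → count = 2
  pos 8: leaf 'M' → count = 3
  pos 10: leaf 'U' → count = 4
  pos 14: leaf 'B' → count = 5
  pos 16: leaf 'S' → count = 6
  pos 18: leaf 'R' → count = 7
  pos 22: leaf 'F' → count = 8
Total leaves: 8

Answer: 8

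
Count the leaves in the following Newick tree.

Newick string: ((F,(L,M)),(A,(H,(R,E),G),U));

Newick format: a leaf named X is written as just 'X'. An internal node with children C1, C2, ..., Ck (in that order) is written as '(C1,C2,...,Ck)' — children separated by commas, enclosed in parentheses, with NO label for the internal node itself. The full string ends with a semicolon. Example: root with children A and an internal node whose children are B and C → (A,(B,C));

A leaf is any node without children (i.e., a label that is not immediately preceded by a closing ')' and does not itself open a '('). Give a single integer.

Answer: 9

Derivation:
Newick: ((F,(L,M)),(A,(H,(R,E),G),U));
Scan left-to-right; a leaf is any maximal label run not followed by '(':
  pos 2: leaf 'F' → count = 1
  pos 5: leaf 'L' → count = 2
  pos 7: leaf 'M' → count = 3
  pos 12: leaf 'A' → count = 4
  pos 15: leaf 'H' → count = 5
  pos 18: leaf 'R' → count = 6
  pos 20: leaf 'E' → count = 7
  pos 23: leaf 'G' → count = 8
  pos 26: leaf 'U' → count = 9
Total leaves: 9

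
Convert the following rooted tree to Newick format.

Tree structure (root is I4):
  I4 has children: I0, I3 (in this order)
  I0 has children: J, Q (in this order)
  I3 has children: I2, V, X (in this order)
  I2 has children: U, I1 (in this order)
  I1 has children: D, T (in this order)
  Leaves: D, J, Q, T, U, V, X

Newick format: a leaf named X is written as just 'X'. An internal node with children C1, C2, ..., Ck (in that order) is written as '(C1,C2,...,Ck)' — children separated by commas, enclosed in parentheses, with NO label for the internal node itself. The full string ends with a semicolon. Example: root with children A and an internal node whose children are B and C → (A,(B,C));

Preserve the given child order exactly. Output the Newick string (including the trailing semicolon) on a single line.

Answer: ((J,Q),((U,(D,T)),V,X));

Derivation:
internal I4 with children ['I0', 'I3']
  internal I0 with children ['J', 'Q']
    leaf 'J' → 'J'
    leaf 'Q' → 'Q'
  → '(J,Q)'
  internal I3 with children ['I2', 'V', 'X']
    internal I2 with children ['U', 'I1']
      leaf 'U' → 'U'
      internal I1 with children ['D', 'T']
        leaf 'D' → 'D'
        leaf 'T' → 'T'
      → '(D,T)'
    → '(U,(D,T))'
    leaf 'V' → 'V'
    leaf 'X' → 'X'
  → '((U,(D,T)),V,X)'
→ '((J,Q),((U,(D,T)),V,X))'
Final: ((J,Q),((U,(D,T)),V,X));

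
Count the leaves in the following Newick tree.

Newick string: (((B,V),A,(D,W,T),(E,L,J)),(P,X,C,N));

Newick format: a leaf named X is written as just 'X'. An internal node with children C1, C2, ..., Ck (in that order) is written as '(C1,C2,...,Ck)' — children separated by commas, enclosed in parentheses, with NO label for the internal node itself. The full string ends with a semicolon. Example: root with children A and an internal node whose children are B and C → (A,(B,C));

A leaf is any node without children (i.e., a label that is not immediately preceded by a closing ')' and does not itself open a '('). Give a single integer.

Newick: (((B,V),A,(D,W,T),(E,L,J)),(P,X,C,N));
Scan left-to-right; a leaf is any maximal label run not followed by '(':
  pos 3: leaf 'B' → count = 1
  pos 5: leaf 'V' → count = 2
  pos 8: leaf 'A' → count = 3
  pos 11: leaf 'D' → count = 4
  pos 13: leaf 'W' → count = 5
  pos 15: leaf 'T' → count = 6
  pos 19: leaf 'E' → count = 7
  pos 21: leaf 'L' → count = 8
  pos 23: leaf 'J' → count = 9
  pos 28: leaf 'P' → count = 10
  pos 30: leaf 'X' → count = 11
  pos 32: leaf 'C' → count = 12
  pos 34: leaf 'N' → count = 13
Total leaves: 13

Answer: 13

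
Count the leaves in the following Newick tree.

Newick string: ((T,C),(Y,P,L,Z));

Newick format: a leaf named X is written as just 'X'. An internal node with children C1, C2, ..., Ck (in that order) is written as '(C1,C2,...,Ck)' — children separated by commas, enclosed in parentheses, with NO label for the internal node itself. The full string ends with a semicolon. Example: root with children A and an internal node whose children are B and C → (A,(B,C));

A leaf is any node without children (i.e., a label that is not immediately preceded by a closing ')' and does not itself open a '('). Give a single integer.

Newick: ((T,C),(Y,P,L,Z));
Scan left-to-right; a leaf is any maximal label run not followed by '(':
  pos 2: leaf 'T' → count = 1
  pos 4: leaf 'C' → count = 2
  pos 8: leaf 'Y' → count = 3
  pos 10: leaf 'P' → count = 4
  pos 12: leaf 'L' → count = 5
  pos 14: leaf 'Z' → count = 6
Total leaves: 6

Answer: 6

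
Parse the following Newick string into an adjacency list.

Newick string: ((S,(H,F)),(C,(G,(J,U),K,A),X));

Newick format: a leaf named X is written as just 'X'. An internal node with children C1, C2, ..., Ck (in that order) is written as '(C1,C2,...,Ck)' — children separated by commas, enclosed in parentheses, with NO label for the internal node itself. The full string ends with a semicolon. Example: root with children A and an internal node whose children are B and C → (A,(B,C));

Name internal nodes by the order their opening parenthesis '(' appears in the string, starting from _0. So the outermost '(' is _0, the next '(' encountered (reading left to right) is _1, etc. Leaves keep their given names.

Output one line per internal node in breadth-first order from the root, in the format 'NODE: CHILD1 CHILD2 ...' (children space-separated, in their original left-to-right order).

Answer: _0: _1 _3
_1: S _2
_3: C _4 X
_2: H F
_4: G _5 K A
_5: J U

Derivation:
Input: ((S,(H,F)),(C,(G,(J,U),K,A),X));
Scanning left-to-right, naming '(' by encounter order:
  pos 0: '(' -> open internal node _0 (depth 1)
  pos 1: '(' -> open internal node _1 (depth 2)
  pos 4: '(' -> open internal node _2 (depth 3)
  pos 8: ')' -> close internal node _2 (now at depth 2)
  pos 9: ')' -> close internal node _1 (now at depth 1)
  pos 11: '(' -> open internal node _3 (depth 2)
  pos 14: '(' -> open internal node _4 (depth 3)
  pos 17: '(' -> open internal node _5 (depth 4)
  pos 21: ')' -> close internal node _5 (now at depth 3)
  pos 26: ')' -> close internal node _4 (now at depth 2)
  pos 29: ')' -> close internal node _3 (now at depth 1)
  pos 30: ')' -> close internal node _0 (now at depth 0)
Total internal nodes: 6
BFS adjacency from root:
  _0: _1 _3
  _1: S _2
  _3: C _4 X
  _2: H F
  _4: G _5 K A
  _5: J U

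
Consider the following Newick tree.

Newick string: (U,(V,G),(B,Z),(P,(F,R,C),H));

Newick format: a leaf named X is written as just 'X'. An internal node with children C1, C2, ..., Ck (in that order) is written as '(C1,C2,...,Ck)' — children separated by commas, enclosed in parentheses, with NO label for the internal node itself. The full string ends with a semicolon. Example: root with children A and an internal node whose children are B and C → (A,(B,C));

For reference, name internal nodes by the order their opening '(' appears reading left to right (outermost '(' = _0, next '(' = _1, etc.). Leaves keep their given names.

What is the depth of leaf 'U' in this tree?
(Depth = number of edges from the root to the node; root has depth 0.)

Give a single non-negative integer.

Newick: (U,(V,G),(B,Z),(P,(F,R,C),H));
Naming internals by '(' encounter order: outermost '(' = _0, next = _1, ...
Query node: U
Path from root: _0 -> U
Depth of U: 1 (number of edges from root)

Answer: 1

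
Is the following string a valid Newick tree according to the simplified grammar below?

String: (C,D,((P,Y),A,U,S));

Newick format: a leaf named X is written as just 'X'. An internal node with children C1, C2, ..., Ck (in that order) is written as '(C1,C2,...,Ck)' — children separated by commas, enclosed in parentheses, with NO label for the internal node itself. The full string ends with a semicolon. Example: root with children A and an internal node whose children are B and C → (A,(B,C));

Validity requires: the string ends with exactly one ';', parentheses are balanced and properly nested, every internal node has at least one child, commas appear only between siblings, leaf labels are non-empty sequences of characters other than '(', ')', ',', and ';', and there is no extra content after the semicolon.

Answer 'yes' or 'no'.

Input: (C,D,((P,Y),A,U,S));
Paren balance: 3 '(' vs 3 ')' OK
Ends with single ';': True
Full parse: OK
Valid: True

Answer: yes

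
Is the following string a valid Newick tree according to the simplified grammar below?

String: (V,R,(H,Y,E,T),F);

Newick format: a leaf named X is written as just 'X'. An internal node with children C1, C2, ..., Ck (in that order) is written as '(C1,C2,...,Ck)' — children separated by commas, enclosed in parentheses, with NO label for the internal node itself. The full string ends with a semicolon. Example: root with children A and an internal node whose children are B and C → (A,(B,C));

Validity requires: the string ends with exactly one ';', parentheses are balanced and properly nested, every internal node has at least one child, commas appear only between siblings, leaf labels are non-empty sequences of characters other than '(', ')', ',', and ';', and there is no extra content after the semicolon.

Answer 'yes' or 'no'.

Input: (V,R,(H,Y,E,T),F);
Paren balance: 2 '(' vs 2 ')' OK
Ends with single ';': True
Full parse: OK
Valid: True

Answer: yes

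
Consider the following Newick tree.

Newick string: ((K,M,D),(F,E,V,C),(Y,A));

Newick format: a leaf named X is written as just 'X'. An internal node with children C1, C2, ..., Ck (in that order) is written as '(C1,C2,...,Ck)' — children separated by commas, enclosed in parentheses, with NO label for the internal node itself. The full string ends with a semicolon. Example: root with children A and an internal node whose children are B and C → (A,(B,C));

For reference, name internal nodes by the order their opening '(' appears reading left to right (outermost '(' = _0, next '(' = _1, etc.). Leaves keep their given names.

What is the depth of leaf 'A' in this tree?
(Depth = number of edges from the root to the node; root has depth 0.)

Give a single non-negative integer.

Answer: 2

Derivation:
Newick: ((K,M,D),(F,E,V,C),(Y,A));
Naming internals by '(' encounter order: outermost '(' = _0, next = _1, ...
Query node: A
Path from root: _0 -> _3 -> A
Depth of A: 2 (number of edges from root)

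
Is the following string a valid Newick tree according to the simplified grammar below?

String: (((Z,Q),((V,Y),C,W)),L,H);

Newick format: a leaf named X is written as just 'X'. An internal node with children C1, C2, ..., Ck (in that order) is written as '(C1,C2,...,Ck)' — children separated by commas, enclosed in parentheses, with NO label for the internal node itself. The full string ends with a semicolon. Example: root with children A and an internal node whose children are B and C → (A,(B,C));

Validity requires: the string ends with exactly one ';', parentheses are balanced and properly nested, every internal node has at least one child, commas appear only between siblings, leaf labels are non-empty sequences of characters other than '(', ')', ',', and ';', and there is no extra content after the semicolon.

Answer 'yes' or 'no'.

Answer: yes

Derivation:
Input: (((Z,Q),((V,Y),C,W)),L,H);
Paren balance: 5 '(' vs 5 ')' OK
Ends with single ';': True
Full parse: OK
Valid: True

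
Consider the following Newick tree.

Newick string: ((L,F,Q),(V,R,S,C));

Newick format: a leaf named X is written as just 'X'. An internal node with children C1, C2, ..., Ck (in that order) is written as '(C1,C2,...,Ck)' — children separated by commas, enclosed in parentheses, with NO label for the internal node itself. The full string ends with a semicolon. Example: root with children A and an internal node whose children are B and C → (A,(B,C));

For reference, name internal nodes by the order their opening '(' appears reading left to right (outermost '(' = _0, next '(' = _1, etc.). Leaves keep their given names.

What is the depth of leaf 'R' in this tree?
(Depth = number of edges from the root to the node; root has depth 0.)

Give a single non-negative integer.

Answer: 2

Derivation:
Newick: ((L,F,Q),(V,R,S,C));
Naming internals by '(' encounter order: outermost '(' = _0, next = _1, ...
Query node: R
Path from root: _0 -> _2 -> R
Depth of R: 2 (number of edges from root)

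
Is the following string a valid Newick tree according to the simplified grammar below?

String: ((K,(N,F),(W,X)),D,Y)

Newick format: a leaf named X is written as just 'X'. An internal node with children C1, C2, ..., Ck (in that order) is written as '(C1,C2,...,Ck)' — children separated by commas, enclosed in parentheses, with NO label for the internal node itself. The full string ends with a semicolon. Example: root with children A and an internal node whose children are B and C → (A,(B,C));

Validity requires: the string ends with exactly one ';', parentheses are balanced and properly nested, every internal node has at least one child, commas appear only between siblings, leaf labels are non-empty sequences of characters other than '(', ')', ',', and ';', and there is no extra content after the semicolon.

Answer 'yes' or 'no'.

Input: ((K,(N,F),(W,X)),D,Y)
Paren balance: 4 '(' vs 4 ')' OK
Ends with single ';': False
Full parse: FAILS (must end with ;)
Valid: False

Answer: no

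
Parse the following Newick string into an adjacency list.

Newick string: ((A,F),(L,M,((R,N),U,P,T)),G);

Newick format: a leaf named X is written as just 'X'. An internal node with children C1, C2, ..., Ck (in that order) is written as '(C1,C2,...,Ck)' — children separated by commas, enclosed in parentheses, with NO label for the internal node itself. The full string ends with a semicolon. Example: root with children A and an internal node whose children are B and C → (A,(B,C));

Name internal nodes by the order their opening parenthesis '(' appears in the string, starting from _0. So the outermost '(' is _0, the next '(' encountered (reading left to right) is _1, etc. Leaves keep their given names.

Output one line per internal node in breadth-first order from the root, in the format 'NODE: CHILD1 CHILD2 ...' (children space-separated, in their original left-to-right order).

Answer: _0: _1 _2 G
_1: A F
_2: L M _3
_3: _4 U P T
_4: R N

Derivation:
Input: ((A,F),(L,M,((R,N),U,P,T)),G);
Scanning left-to-right, naming '(' by encounter order:
  pos 0: '(' -> open internal node _0 (depth 1)
  pos 1: '(' -> open internal node _1 (depth 2)
  pos 5: ')' -> close internal node _1 (now at depth 1)
  pos 7: '(' -> open internal node _2 (depth 2)
  pos 12: '(' -> open internal node _3 (depth 3)
  pos 13: '(' -> open internal node _4 (depth 4)
  pos 17: ')' -> close internal node _4 (now at depth 3)
  pos 24: ')' -> close internal node _3 (now at depth 2)
  pos 25: ')' -> close internal node _2 (now at depth 1)
  pos 28: ')' -> close internal node _0 (now at depth 0)
Total internal nodes: 5
BFS adjacency from root:
  _0: _1 _2 G
  _1: A F
  _2: L M _3
  _3: _4 U P T
  _4: R N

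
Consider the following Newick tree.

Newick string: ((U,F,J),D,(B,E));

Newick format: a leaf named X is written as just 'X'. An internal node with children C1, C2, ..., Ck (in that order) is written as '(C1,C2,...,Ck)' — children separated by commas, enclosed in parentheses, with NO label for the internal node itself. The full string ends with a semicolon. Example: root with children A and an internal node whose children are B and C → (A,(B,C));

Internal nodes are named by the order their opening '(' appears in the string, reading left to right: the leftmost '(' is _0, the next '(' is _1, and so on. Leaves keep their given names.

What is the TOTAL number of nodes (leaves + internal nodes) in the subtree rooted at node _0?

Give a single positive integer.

Newick: ((U,F,J),D,(B,E));
Locate _0: it is the '(' at position 0 (the 1st '(' reading left to right).
Query: subtree rooted at _0
_0: subtree_size = 1 + 8
  _1: subtree_size = 1 + 3
    U: subtree_size = 1 + 0
    F: subtree_size = 1 + 0
    J: subtree_size = 1 + 0
  D: subtree_size = 1 + 0
  _2: subtree_size = 1 + 2
    B: subtree_size = 1 + 0
    E: subtree_size = 1 + 0
Total subtree size of _0: 9

Answer: 9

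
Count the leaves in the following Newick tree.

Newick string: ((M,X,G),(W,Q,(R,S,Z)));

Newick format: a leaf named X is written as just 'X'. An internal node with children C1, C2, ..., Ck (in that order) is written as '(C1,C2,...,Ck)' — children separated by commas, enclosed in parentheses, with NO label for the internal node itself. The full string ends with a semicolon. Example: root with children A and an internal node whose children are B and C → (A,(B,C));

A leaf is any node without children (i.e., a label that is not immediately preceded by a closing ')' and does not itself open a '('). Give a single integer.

Answer: 8

Derivation:
Newick: ((M,X,G),(W,Q,(R,S,Z)));
Scan left-to-right; a leaf is any maximal label run not followed by '(':
  pos 2: leaf 'M' → count = 1
  pos 4: leaf 'X' → count = 2
  pos 6: leaf 'G' → count = 3
  pos 10: leaf 'W' → count = 4
  pos 12: leaf 'Q' → count = 5
  pos 15: leaf 'R' → count = 6
  pos 17: leaf 'S' → count = 7
  pos 19: leaf 'Z' → count = 8
Total leaves: 8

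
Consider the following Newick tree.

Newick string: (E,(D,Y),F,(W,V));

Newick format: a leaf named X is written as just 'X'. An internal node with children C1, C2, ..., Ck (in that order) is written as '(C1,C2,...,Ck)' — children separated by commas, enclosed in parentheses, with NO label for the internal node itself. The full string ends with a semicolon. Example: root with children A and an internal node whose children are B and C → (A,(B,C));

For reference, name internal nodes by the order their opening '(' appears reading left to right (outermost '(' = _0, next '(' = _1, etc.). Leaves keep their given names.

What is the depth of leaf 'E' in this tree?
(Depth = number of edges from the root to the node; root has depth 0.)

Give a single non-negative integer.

Answer: 1

Derivation:
Newick: (E,(D,Y),F,(W,V));
Naming internals by '(' encounter order: outermost '(' = _0, next = _1, ...
Query node: E
Path from root: _0 -> E
Depth of E: 1 (number of edges from root)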